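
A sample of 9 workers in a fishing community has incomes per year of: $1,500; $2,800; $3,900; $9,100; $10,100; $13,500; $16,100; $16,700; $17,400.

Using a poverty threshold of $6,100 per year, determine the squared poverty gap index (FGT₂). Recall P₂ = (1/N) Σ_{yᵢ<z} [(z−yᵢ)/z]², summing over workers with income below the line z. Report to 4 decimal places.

Poor units: $1,500, $2,800, $3,900 (q = 3 of N = 9).
Relative gaps: (6100−1500)/6100 = 0.7541; (6100−2800)/6100 = 0.5410; (6100−3900)/6100 = 0.3607.
Squared: 0.5687; 0.2927; 0.1301.
Sum = 0.991400; P₂ = 0.991400 / 9 = 0.1102.

0.1102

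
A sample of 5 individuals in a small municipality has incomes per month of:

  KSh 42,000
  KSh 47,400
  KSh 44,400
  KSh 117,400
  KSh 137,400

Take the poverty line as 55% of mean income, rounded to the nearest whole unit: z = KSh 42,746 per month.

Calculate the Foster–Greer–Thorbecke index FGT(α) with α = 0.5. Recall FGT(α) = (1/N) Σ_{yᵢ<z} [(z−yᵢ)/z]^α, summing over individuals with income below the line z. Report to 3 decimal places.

Poor units: KSh 42,000 (q = 1 of N = 5).
Gap ratios (z−y)/z: (42746−42000)/42746 = 0.0175.
Raised to α = 0.5: 0.13211.
Sum = 0.132106; FGT(0.5) = 0.132106 / 5 = 0.026.

0.026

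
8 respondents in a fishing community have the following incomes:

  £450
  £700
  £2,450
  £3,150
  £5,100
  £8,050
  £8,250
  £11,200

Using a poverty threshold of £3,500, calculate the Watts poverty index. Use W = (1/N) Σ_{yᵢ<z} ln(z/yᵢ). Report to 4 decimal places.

0.5153

Below the line: £450, £700, £2,450, £3,150 (q = 4 of N = 8).
Log shortfalls: ln(3500/450) = 2.0513; ln(3500/700) = 1.6094; ln(3500/2450) = 0.3567; ln(3500/3150) = 0.1054.
W = 4.122744 / 8 = 0.5153.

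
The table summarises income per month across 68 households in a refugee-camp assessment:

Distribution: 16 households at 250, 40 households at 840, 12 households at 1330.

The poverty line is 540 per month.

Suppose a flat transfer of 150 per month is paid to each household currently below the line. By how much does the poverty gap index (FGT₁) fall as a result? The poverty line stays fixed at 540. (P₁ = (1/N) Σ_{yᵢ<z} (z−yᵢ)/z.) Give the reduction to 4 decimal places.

0.0654

Before: below the line — 16×250; poverty gap index (FGT₁) = 0.126362.
After the 150 transfer: below the line — 16×400; poverty gap index (FGT₁) = 0.061002.
Reduction = 0.126362 − 0.061002 = 0.0654.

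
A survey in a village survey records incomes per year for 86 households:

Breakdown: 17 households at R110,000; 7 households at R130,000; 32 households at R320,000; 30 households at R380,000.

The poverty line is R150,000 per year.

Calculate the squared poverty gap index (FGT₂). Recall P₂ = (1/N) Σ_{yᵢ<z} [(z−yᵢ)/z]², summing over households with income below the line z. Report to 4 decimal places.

Poor units: 17×R110,000, 7×R130,000 (q = 24 of N = 86).
Relative gaps: (150000−110000)/150000 = 0.2667 (×17); (150000−130000)/150000 = 0.1333 (×7).
Squared: 0.0711 (×17); 0.0178 (×7).
Sum = 1.333333; P₂ = 1.333333 / 86 = 0.0155.

0.0155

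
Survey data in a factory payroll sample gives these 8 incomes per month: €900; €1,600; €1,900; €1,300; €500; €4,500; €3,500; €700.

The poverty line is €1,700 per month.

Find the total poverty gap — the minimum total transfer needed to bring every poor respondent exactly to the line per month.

€3,500

Poor units: €500, €700, €900, €1,300, €1,600 (q = 5 of N = 8).
Individual gaps: 1700−500 = 1200; 1700−700 = 1000; 1700−900 = 800; 1700−1300 = 400; 1700−1600 = 100.
Aggregate gap = €3,500.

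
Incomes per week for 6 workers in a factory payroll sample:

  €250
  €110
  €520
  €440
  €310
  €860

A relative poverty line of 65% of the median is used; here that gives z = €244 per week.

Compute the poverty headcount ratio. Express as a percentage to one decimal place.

1 of the 6 workers have income below €244.
H = 1/6 = 16.7%.

16.7%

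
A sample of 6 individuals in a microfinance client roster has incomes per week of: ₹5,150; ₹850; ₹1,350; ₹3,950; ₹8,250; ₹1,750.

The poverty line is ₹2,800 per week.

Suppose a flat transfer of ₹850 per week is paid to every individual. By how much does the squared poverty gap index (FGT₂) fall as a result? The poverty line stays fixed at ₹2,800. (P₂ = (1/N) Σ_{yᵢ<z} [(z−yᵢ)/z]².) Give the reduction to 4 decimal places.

Before: below the line — ₹850, ₹1,350, ₹1,750; squared poverty gap index (FGT₂) = 0.148969.
After the ₹850 transfer: below the line — ₹1,700, ₹2,200, ₹2,600; squared poverty gap index (FGT₂) = 0.034226.
Reduction = 0.148969 − 0.034226 = 0.1147.

0.1147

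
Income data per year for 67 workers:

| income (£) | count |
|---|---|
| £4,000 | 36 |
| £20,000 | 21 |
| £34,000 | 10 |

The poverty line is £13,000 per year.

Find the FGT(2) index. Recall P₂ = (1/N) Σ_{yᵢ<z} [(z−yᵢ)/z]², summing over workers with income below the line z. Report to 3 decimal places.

0.258

Below z: 36×£4,000 (q = 36 of N = 67).
Shortfall ratios: (13000−4000)/13000 = 0.6923 (×36).
Squared: 0.4793 (×36).
Sum = 17.254438; P₂ = 17.254438 / 67 = 0.258.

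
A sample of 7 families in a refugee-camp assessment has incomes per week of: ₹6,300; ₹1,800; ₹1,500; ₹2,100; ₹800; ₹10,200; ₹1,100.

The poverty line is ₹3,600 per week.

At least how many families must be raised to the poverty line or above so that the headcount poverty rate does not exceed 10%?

Currently q = 5 of N = 7 are below the line (H = 0.714).
A headcount ratio of at most 10% allows at most ⌊0.10 × 7⌋ = 0 poor families.
So at least 5 − 0 = 5 must be lifted.

5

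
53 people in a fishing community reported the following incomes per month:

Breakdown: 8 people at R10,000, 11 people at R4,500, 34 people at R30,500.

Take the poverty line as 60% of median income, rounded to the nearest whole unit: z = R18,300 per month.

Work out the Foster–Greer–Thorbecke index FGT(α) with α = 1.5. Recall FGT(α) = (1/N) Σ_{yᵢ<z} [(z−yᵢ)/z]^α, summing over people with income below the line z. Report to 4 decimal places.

Poor units: 11×R4,500, 8×R10,000 (q = 19 of N = 53).
Relative gaps: (18300−4500)/18300 = 0.7541 (×11); (18300−10000)/18300 = 0.4536 (×8).
Raised to α = 1.5: 0.65485 (×11); 0.30545 (×8).
Sum = 9.646955; FGT(1.5) = 9.646955 / 53 = 0.1820.

0.1820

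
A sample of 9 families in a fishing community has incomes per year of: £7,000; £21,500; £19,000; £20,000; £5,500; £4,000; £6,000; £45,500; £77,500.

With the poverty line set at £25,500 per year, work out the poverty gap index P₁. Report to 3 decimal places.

0.416

Poor units: £4,000, £5,500, £6,000, £7,000, £19,000, £20,000, £21,500 (q = 7 of N = 9).
Gap ratios (z−y)/z: (25500−4000)/25500 = 0.8431; (25500−5500)/25500 = 0.7843; (25500−6000)/25500 = 0.7647; (25500−7000)/25500 = 0.7255; (25500−19000)/25500 = 0.2549; (25500−20000)/25500 = 0.2157; (25500−21500)/25500 = 0.1569.
Sum of shortfalls = 3.745098; P₁ averages over all N: 3.745098 / 9 = 0.416.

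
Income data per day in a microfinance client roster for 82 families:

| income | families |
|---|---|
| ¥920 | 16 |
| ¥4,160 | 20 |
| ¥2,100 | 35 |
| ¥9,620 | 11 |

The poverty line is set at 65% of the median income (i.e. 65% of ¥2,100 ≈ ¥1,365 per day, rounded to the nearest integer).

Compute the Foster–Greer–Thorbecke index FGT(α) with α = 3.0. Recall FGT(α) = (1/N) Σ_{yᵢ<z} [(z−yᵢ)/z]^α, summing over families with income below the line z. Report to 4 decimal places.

0.0068

Below z: 16×¥920 (q = 16 of N = 82).
Gap ratios (z−y)/z: (1365−920)/1365 = 0.3260 (×16).
Raised to α = 3.0: 0.03465 (×16).
Sum = 0.554373; FGT(3.0) = 0.554373 / 82 = 0.0068.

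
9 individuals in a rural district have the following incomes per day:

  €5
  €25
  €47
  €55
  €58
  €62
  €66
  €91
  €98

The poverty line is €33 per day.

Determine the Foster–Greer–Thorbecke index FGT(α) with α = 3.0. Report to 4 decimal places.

0.0695

Poor units: €5, €25 (q = 2 of N = 9).
Normalized shortfalls: (33−5)/33 = 0.8485; (33−25)/33 = 0.2424.
Raised to α = 3.0: 0.61085; 0.01425.
Sum = 0.625094; FGT(3.0) = 0.625094 / 9 = 0.0695.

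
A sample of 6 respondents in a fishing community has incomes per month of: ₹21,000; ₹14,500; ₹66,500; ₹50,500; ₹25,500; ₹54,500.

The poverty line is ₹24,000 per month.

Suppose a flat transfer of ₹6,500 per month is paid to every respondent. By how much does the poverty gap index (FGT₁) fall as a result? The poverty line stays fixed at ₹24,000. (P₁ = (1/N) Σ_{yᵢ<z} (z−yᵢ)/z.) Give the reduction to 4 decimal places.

Before: below the line — ₹14,500, ₹21,000; poverty gap index (FGT₁) = 0.086806.
After the ₹6,500 transfer: below the line — ₹21,000; poverty gap index (FGT₁) = 0.020833.
Reduction = 0.086806 − 0.020833 = 0.0660.

0.0660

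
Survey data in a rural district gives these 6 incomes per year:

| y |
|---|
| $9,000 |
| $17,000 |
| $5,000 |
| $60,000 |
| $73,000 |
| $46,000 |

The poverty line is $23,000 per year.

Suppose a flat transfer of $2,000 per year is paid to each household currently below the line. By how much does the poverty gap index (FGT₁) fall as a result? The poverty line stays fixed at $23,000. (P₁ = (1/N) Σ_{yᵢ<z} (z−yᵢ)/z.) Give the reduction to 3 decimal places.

0.043

Before: below the line — $5,000, $9,000, $17,000; poverty gap index (FGT₁) = 0.27536.
After the $2,000 transfer: below the line — $7,000, $11,000, $19,000; poverty gap index (FGT₁) = 0.23188.
Reduction = 0.27536 − 0.23188 = 0.043.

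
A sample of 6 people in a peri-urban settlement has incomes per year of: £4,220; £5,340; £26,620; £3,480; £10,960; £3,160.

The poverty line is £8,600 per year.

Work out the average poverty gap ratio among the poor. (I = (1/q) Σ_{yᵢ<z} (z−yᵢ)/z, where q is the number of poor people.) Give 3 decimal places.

Below the line: £3,160, £3,480, £4,220, £5,340 (q = 4 of N = 6).
Relative gaps: 0.6326, 0.5953, 0.5093, 0.3791; sum = 2.116279.
I averages over the q = 4 poor units only: 2.116279 / 4 = 0.529.

0.529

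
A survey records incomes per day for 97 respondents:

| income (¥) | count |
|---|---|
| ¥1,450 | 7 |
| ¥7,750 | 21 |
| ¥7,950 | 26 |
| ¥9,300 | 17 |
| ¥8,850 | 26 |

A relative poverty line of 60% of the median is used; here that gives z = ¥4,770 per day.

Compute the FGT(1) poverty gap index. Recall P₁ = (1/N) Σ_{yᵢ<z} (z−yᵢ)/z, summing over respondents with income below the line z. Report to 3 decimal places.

Poor units: 7×¥1,450 (q = 7 of N = 97).
Normalized shortfalls: (4770−1450)/4770 = 0.6960 (×7).
Σ = 4.872117. Dividing by the full population N = 97 gives P₁ = 0.050.

0.050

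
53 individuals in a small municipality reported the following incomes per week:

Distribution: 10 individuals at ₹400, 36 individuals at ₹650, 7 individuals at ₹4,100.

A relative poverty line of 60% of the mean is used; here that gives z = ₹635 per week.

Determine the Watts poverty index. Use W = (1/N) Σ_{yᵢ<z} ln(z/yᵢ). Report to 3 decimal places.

Below the line: 10×₹400 (q = 10 of N = 53).
Log gaps: ln(635/400) = 0.4622 (×10).
W = 4.621605 / 53 = 0.087.

0.087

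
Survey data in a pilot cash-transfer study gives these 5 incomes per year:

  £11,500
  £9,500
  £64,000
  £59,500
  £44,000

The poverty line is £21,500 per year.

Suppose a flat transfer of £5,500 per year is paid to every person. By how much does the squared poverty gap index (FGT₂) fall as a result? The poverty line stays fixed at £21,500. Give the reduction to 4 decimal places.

0.0785

Before: below the line — £9,500, £11,500; squared poverty gap index (FGT₂) = 0.105571.
After the £5,500 transfer: below the line — £15,000, £17,000; squared poverty gap index (FGT₂) = 0.027042.
Reduction = 0.105571 − 0.027042 = 0.0785.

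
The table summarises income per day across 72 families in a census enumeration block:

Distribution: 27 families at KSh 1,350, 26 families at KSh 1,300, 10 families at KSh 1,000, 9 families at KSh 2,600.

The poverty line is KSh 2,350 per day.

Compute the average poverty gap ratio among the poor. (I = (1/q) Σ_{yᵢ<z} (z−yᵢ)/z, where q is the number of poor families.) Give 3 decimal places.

0.458

Incomes under z: 10×KSh 1,000, 26×KSh 1,300, 27×KSh 1,350 (q = 63 of N = 72).
Relative gaps: 0.5745 (×10), 0.4468 (×26), 0.4255 (×27); sum = 28.851064.
I averages over the q = 63 poor units only: 28.851064 / 63 = 0.458.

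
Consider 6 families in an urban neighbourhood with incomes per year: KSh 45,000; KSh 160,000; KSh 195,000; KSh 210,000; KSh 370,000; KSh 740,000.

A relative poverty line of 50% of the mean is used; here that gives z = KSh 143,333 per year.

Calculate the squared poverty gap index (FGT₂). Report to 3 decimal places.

Poor units: KSh 45,000 (q = 1 of N = 6).
Shortfall ratios: (143333−45000)/143333 = 0.6860.
Squared: 0.4707.
Sum = 0.470659; P₂ = 0.470659 / 6 = 0.078.

0.078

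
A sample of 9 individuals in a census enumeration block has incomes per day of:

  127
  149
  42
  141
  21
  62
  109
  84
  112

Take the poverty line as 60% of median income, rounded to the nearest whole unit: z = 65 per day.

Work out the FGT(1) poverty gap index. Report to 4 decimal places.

0.1197

Incomes under z: 21, 42, 62 (q = 3 of N = 9).
Relative gaps: (65−21)/65 = 0.6769; (65−42)/65 = 0.3538; (65−62)/65 = 0.0462.
Σ = 1.076923. Dividing by the full population N = 9 gives P₁ = 0.1197.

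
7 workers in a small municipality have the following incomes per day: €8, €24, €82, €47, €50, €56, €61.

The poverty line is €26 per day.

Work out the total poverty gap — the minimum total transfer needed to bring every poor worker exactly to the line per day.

Below z: €8, €24 (q = 2 of N = 7).
Individual gaps: 26−8 = 18; 26−24 = 2.
Aggregate gap = €20.

€20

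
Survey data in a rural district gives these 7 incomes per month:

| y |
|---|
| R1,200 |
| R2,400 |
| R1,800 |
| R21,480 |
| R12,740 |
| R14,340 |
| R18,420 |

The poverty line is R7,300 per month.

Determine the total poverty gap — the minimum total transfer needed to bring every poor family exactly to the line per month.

Poor units: R1,200, R1,800, R2,400 (q = 3 of N = 7).
Individual gaps: 7300−1200 = 6100; 7300−1800 = 5500; 7300−2400 = 4900.
Aggregate gap = R16,500.

R16,500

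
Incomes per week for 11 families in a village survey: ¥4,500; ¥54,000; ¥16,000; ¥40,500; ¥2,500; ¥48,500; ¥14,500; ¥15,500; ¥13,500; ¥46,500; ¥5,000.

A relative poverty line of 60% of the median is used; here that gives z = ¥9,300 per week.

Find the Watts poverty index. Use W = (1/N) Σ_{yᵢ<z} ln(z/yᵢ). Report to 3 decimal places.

0.242

Incomes under z: ¥2,500, ¥4,500, ¥5,000 (q = 3 of N = 11).
ln(z/y) terms: ln(9300/2500) = 1.3137; ln(9300/4500) = 0.7259; ln(9300/5000) = 0.6206.
W = 2.660237 / 11 = 0.242.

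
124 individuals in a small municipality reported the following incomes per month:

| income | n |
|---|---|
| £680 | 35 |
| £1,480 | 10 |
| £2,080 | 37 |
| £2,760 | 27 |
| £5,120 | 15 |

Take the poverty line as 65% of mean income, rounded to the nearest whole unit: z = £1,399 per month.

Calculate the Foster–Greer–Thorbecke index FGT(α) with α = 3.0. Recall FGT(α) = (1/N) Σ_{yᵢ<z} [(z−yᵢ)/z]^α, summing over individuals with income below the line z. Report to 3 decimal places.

0.038

Below the line: 35×£680 (q = 35 of N = 124).
Relative gaps: (1399−680)/1399 = 0.5139 (×35).
Raised to α = 3.0: 0.13575 (×35).
Sum = 4.751181; FGT(3.0) = 4.751181 / 124 = 0.038.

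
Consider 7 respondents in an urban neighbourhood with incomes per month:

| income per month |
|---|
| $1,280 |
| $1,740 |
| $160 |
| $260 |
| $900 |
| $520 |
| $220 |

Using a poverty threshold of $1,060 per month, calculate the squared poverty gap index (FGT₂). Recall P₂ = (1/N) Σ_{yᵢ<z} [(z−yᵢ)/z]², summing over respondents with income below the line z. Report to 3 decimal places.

Below the line: $160, $220, $260, $520, $900 (q = 5 of N = 7).
Gap ratios (z−y)/z: (1060−160)/1060 = 0.8491; (1060−220)/1060 = 0.7925; (1060−260)/1060 = 0.7547; (1060−520)/1060 = 0.5094; (1060−900)/1060 = 0.1509.
Squared: 0.7209; 0.6280; 0.5696; 0.2595; 0.0228.
Sum = 2.200783; P₂ = 2.200783 / 7 = 0.314.

0.314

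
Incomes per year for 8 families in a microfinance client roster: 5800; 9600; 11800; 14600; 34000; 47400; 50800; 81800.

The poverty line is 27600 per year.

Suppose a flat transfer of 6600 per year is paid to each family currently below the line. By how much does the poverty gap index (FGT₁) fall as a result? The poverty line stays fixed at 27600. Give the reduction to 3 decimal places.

0.120

Before: below the line — 5800, 9600, 11800, 14600; poverty gap index (FGT₁) = 0.31069.
After the 6600 transfer: below the line — 12400, 16200, 18400, 21200; poverty gap index (FGT₁) = 0.19112.
Reduction = 0.31069 − 0.19112 = 0.120.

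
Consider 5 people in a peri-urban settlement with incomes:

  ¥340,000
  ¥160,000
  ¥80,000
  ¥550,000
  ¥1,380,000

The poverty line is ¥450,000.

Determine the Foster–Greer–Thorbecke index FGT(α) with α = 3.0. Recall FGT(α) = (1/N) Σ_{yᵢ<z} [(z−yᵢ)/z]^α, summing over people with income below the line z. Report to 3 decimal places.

Incomes under z: ¥80,000, ¥160,000, ¥340,000 (q = 3 of N = 5).
Normalized shortfalls: (450000−80000)/450000 = 0.8222; (450000−160000)/450000 = 0.6444; (450000−340000)/450000 = 0.2444.
Raised to α = 3.0: 0.55586; 0.26764; 0.01461.
Sum = 0.838112; FGT(3.0) = 0.838112 / 5 = 0.168.

0.168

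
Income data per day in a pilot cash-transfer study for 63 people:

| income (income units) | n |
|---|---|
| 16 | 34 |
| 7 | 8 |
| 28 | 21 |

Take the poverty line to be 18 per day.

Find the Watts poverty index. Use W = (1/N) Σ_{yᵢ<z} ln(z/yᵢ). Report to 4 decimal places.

0.1835

Poor units: 8×7, 34×16 (q = 42 of N = 63).
Log shortfalls: ln(18/7) = 0.9445 (×8); ln(18/16) = 0.1178 (×34).
W = 11.560316 / 63 = 0.1835.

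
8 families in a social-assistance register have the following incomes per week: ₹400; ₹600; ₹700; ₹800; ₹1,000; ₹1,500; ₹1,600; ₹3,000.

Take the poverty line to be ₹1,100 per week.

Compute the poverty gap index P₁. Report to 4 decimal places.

0.2273

Incomes under z: ₹400, ₹600, ₹700, ₹800, ₹1,000 (q = 5 of N = 8).
Shortfall ratios: (1100−400)/1100 = 0.6364; (1100−600)/1100 = 0.4545; (1100−700)/1100 = 0.3636; (1100−800)/1100 = 0.2727; (1100−1000)/1100 = 0.0909.
Σ = 1.818182. Dividing by the full population N = 8 gives P₁ = 0.2273.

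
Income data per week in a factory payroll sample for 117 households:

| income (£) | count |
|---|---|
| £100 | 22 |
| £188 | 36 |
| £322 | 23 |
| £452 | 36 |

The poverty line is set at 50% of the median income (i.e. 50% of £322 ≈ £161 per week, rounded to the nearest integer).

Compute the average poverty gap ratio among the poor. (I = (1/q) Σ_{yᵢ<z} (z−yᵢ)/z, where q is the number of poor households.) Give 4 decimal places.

Poor units: 22×£100 (q = 22 of N = 117).
Relative gaps: 0.3789 (×22); sum = 8.335404.
The income-gap ratio divides by q (the poor only): 8.335404 / 22 = 0.3789.

0.3789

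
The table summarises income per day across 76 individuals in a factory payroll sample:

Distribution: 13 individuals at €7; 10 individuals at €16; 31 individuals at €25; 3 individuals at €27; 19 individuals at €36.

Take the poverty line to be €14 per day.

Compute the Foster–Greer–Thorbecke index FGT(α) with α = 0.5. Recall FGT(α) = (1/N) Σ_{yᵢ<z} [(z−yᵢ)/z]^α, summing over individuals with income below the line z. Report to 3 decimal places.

Poor units: 13×€7 (q = 13 of N = 76).
Shortfall ratios: (14−7)/14 = 0.5000 (×13).
Raised to α = 0.5: 0.70711 (×13).
Sum = 9.192388; FGT(0.5) = 9.192388 / 76 = 0.121.

0.121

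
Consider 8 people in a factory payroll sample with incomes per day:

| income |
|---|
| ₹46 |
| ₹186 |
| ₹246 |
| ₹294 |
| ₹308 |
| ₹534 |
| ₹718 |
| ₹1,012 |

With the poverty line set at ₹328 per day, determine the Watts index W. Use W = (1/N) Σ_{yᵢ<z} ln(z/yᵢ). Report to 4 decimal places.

0.3740

Below the line: ₹46, ₹186, ₹246, ₹294, ₹308 (q = 5 of N = 8).
ln(z/y) terms: ln(328/46) = 1.9644; ln(328/186) = 0.5673; ln(328/246) = 0.2877; ln(328/294) = 0.1094; ln(328/308) = 0.0629.
W = 2.991669 / 8 = 0.3740.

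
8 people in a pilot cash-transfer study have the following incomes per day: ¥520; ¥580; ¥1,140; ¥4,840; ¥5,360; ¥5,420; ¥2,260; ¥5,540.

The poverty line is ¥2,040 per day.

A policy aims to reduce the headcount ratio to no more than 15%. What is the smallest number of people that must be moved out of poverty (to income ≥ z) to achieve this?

2

3 of the 8 people are poor, so H = 3/8 = 0.375.
A headcount ratio of at most 15% allows at most ⌊0.15 × 8⌋ = 1 poor people.
So at least 3 − 1 = 2 must be lifted.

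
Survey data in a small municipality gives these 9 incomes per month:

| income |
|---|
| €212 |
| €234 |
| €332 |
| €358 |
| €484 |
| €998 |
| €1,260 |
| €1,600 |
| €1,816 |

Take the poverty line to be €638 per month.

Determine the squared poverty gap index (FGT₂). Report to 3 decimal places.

0.148

Incomes under z: €212, €234, €332, €358, €484 (q = 5 of N = 9).
Normalized shortfalls: (638−212)/638 = 0.6677; (638−234)/638 = 0.6332; (638−332)/638 = 0.4796; (638−358)/638 = 0.4389; (638−484)/638 = 0.2414.
Squared: 0.4458; 0.4010; 0.2300; 0.1926; 0.0583.
Sum = 1.327729; P₂ = 1.327729 / 9 = 0.148.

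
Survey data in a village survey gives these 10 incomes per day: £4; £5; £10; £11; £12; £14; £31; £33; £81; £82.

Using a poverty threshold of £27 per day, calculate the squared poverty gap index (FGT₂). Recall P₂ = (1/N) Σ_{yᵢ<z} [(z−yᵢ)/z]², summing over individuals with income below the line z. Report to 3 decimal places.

Below z: £4, £5, £10, £11, £12, £14 (q = 6 of N = 10).
Normalized shortfalls: (27−4)/27 = 0.8519; (27−5)/27 = 0.8148; (27−10)/27 = 0.6296; (27−11)/27 = 0.5926; (27−12)/27 = 0.5556; (27−14)/27 = 0.4815.
Squared: 0.7257; 0.6639; 0.3964; 0.3512; 0.3086; 0.2318.
Sum = 2.677641; P₂ = 2.677641 / 10 = 0.268.

0.268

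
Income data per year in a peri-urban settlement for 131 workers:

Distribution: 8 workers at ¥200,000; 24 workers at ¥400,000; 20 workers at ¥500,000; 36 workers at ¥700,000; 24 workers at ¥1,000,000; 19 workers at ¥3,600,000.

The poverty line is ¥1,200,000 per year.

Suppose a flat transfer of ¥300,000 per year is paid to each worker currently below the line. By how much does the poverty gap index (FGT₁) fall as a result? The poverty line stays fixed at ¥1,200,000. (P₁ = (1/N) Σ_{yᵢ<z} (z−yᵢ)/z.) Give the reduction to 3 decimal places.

Before: below the line — 8×¥200,000, 24×¥400,000, 20×¥500,000, 36×¥700,000, 24×¥1,000,000; poverty gap index (FGT₁) = 0.40712.
After the ¥300,000 transfer: below the line — 8×¥500,000, 24×¥700,000, 20×¥800,000, 36×¥1,000,000; poverty gap index (FGT₁) = 0.20865.
Reduction = 0.40712 − 0.20865 = 0.198.

0.198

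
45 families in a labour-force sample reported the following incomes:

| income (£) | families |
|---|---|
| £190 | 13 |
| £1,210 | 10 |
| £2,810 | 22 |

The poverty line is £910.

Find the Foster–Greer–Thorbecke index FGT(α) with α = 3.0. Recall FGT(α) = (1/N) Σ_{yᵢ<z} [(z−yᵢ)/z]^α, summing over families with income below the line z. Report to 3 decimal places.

Incomes under z: 13×£190 (q = 13 of N = 45).
Relative gaps: (910−190)/910 = 0.7912 (×13).
Raised to α = 3.0: 0.49531 (×13).
Sum = 6.438974; FGT(3.0) = 6.438974 / 45 = 0.143.

0.143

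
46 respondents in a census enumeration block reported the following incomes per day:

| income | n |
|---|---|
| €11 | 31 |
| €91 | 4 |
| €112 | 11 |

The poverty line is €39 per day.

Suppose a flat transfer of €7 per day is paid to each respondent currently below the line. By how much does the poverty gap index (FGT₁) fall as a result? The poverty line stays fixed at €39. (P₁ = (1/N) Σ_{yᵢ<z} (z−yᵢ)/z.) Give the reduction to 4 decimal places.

0.1210

Before: below the line — 31×€11; poverty gap index (FGT₁) = 0.483835.
After the €7 transfer: below the line — 31×€18; poverty gap index (FGT₁) = 0.362876.
Reduction = 0.483835 − 0.362876 = 0.1210.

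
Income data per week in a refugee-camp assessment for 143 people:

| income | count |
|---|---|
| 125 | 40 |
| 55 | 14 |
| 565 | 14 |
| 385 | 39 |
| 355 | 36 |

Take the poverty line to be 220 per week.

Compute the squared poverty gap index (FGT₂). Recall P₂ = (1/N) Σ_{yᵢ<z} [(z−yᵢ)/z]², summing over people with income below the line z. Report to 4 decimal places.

0.1072

Below the line: 14×55, 40×125 (q = 54 of N = 143).
Normalized shortfalls: (220−55)/220 = 0.7500 (×14); (220−125)/220 = 0.4318 (×40).
Squared: 0.5625 (×14); 0.1865 (×40).
Sum = 15.333678; P₂ = 15.333678 / 143 = 0.1072.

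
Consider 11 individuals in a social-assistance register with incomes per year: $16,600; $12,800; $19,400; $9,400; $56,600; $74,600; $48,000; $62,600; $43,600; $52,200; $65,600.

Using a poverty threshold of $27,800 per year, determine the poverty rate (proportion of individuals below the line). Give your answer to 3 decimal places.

0.364

4 of the 11 individuals have income below $27,800.
H = 4/11 = 0.364.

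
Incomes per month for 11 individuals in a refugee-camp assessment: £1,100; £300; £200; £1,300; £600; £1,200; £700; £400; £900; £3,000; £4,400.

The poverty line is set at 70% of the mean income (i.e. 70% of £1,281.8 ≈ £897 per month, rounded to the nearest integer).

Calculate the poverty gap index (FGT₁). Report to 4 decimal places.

0.2316

Below z: £200, £300, £400, £600, £700 (q = 5 of N = 11).
Normalized shortfalls: (897−200)/897 = 0.7770; (897−300)/897 = 0.6656; (897−400)/897 = 0.5541; (897−600)/897 = 0.3311; (897−700)/897 = 0.2196.
Σ = 2.547380. Dividing by the full population N = 11 gives P₁ = 0.2316.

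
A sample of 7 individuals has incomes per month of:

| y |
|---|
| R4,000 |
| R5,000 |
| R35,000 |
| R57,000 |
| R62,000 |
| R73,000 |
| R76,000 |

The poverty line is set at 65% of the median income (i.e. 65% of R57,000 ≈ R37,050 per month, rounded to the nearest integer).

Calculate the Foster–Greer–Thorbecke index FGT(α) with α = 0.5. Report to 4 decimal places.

Poor units: R4,000, R5,000, R35,000 (q = 3 of N = 7).
Shortfall ratios: (37050−4000)/37050 = 0.8920; (37050−5000)/37050 = 0.8650; (37050−35000)/37050 = 0.0553.
Raised to α = 0.5: 0.94448; 0.93008; 0.23522.
Sum = 2.109781; FGT(0.5) = 2.109781 / 7 = 0.3014.

0.3014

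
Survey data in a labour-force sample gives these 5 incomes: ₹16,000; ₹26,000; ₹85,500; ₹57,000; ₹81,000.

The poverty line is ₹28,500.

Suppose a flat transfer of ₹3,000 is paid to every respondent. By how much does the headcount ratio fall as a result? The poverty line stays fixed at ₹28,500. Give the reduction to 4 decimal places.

0.2000

Before: below the line — ₹16,000, ₹26,000; headcount ratio = 0.400000.
After the ₹3,000 transfer: below the line — ₹19,000; headcount ratio = 0.200000.
Reduction = 0.400000 − 0.200000 = 0.2000.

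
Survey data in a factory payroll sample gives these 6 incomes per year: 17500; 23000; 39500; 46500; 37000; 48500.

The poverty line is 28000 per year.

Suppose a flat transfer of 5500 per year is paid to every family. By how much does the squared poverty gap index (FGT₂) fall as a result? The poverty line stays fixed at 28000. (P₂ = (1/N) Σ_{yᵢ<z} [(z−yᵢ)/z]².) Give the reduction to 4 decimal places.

0.0234

Before: below the line — 17500, 23000; squared poverty gap index (FGT₂) = 0.028752.
After the 5500 transfer: below the line — 23000; squared poverty gap index (FGT₂) = 0.005315.
Reduction = 0.028752 − 0.005315 = 0.0234.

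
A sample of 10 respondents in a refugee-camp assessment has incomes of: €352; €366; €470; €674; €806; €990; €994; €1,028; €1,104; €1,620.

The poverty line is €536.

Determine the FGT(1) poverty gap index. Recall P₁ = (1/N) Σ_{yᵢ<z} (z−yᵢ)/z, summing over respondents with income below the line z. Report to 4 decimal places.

0.0784

Poor units: €352, €366, €470 (q = 3 of N = 10).
Shortfall ratios: (536−352)/536 = 0.3433; (536−366)/536 = 0.3172; (536−470)/536 = 0.1231.
Σ = 0.783582. Dividing by the full population N = 10 gives P₁ = 0.0784.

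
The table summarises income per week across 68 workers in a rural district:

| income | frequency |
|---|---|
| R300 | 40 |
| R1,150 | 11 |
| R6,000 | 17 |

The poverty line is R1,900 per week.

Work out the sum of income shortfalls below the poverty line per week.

Below the line: 40×R300, 11×R1,150 (q = 51 of N = 68).
Individual gaps: 40×(1900−300) = 64000; 11×(1900−1150) = 8250.
Aggregate gap = R72,250.

R72,250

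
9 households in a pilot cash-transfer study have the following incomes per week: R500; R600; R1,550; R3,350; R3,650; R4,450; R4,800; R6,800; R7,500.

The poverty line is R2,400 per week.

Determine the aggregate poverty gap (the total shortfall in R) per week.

R4,550

Incomes under z: R500, R600, R1,550 (q = 3 of N = 9).
Individual gaps: 2400−500 = 1900; 2400−600 = 1800; 2400−1550 = 850.
Aggregate gap = R4,550.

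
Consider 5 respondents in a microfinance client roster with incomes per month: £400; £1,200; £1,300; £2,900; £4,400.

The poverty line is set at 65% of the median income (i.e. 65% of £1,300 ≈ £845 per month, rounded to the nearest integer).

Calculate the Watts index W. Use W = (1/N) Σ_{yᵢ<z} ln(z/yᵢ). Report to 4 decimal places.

0.1496

Poor units: £400 (q = 1 of N = 5).
Log gaps: ln(845/400) = 0.7479.
W = 0.747872 / 5 = 0.1496.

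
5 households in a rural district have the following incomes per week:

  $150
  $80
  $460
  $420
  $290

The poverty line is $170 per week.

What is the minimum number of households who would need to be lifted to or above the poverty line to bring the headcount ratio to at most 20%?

Currently q = 2 of N = 5 are below the line (H = 0.400).
A headcount ratio of at most 20% allows at most ⌊0.20 × 5⌋ = 1 poor households.
So at least 2 − 1 = 1 must be lifted.

1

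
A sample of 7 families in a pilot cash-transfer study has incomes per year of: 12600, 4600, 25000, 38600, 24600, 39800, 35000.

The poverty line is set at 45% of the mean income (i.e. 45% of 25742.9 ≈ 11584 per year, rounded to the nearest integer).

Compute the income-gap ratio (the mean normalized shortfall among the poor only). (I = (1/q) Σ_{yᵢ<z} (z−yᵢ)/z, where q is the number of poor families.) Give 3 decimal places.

Below z: 4600 (q = 1 of N = 7).
Relative gaps: 0.6029; sum = 0.602901.
The income-gap ratio divides by q (the poor only): 0.602901 / 1 = 0.603.

0.603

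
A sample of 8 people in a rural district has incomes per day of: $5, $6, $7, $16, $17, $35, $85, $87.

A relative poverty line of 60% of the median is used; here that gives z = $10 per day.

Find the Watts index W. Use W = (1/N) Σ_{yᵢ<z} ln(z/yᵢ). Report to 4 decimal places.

Below z: $5, $6, $7 (q = 3 of N = 8).
Log shortfalls: ln(10/5) = 0.6931; ln(10/6) = 0.5108; ln(10/7) = 0.3567.
W = 1.560648 / 8 = 0.1951.

0.1951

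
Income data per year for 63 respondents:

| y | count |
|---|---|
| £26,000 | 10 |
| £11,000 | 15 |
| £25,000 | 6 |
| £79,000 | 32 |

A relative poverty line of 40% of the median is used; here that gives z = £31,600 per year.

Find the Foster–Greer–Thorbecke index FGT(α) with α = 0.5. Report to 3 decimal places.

0.303

Below z: 15×£11,000, 6×£25,000, 10×£26,000 (q = 31 of N = 63).
Shortfall ratios: (31600−11000)/31600 = 0.6519 (×15); (31600−25000)/31600 = 0.2089 (×6); (31600−26000)/31600 = 0.1772 (×10).
Raised to α = 0.5: 0.80740 (×15); 0.45701 (×6); 0.42097 (×10).
Sum = 19.062808; FGT(0.5) = 19.062808 / 63 = 0.303.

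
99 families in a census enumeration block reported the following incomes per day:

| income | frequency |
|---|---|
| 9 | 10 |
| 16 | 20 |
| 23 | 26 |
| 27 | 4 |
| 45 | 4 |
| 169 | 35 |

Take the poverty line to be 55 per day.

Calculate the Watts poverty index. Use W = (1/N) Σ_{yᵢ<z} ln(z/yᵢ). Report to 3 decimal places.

0.698

Below the line: 10×9, 20×16, 26×23, 4×27, 4×45 (q = 64 of N = 99).
Log shortfalls: ln(55/9) = 1.8101 (×10); ln(55/16) = 1.2347 (×20); ln(55/23) = 0.8718 (×26); ln(55/27) = 0.7115 (×4); ln(55/45) = 0.2007 (×4).
W = 69.112457 / 99 = 0.698.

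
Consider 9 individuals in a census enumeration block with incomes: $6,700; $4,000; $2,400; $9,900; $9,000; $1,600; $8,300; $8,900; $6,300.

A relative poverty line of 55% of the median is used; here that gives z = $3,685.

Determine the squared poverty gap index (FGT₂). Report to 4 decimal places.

Incomes under z: $1,600, $2,400 (q = 2 of N = 9).
Relative gaps: (3685−1600)/3685 = 0.5658; (3685−2400)/3685 = 0.3487.
Squared: 0.3201; 0.1216.
Sum = 0.441737; P₂ = 0.441737 / 9 = 0.0491.

0.0491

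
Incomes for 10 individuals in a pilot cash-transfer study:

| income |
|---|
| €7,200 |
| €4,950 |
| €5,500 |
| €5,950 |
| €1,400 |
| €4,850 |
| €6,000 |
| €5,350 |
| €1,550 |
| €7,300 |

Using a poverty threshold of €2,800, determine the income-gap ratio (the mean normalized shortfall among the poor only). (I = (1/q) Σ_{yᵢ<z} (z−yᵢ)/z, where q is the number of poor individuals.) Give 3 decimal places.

Below z: €1,400, €1,550 (q = 2 of N = 10).
Relative gaps: 0.5000, 0.4464; sum = 0.946429.
I averages over the q = 2 poor units only: 0.946429 / 2 = 0.473.

0.473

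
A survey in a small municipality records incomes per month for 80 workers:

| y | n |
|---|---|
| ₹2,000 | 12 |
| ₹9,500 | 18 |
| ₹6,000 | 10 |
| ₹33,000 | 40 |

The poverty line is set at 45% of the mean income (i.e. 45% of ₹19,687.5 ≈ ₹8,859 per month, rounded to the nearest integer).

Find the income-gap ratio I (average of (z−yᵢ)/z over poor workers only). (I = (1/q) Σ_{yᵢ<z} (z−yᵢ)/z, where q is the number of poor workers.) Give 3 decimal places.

Incomes under z: 12×₹2,000, 10×₹6,000 (q = 22 of N = 80).
Shortfall ratios (z−y)/z: 0.7742 (×12), 0.3227 (×10); sum = 12.518117.
The income-gap ratio divides by q (the poor only): 12.518117 / 22 = 0.569.

0.569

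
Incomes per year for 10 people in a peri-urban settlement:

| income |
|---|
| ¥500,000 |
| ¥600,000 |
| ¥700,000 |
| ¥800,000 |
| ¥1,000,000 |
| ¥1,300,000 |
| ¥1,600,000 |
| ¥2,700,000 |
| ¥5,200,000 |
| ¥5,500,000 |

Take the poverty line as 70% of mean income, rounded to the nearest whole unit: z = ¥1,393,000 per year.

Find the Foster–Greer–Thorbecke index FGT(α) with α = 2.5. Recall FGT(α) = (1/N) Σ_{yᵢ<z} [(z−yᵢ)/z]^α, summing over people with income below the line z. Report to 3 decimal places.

0.091

Below z: ¥500,000, ¥600,000, ¥700,000, ¥800,000, ¥1,000,000, ¥1,300,000 (q = 6 of N = 10).
Normalized shortfalls: (1393000−500000)/1393000 = 0.6411; (1393000−600000)/1393000 = 0.5693; (1393000−700000)/1393000 = 0.4975; (1393000−800000)/1393000 = 0.4257; (1393000−1000000)/1393000 = 0.2821; (1393000−1300000)/1393000 = 0.0668.
Raised to α = 2.5: 0.32904; 0.24451; 0.17456; 0.11824; 0.04228; 0.00115.
Sum = 0.909788; FGT(2.5) = 0.909788 / 10 = 0.091.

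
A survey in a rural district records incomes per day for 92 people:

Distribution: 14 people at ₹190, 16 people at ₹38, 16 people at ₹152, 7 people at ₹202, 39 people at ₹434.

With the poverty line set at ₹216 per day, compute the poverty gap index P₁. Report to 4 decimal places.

0.2181

Incomes under z: 16×₹38, 16×₹152, 14×₹190, 7×₹202 (q = 53 of N = 92).
Relative gaps: (216−38)/216 = 0.8241 (×16); (216−152)/216 = 0.2963 (×16); (216−190)/216 = 0.1204 (×14); (216−202)/216 = 0.0648 (×7).
Sum of shortfalls = 20.064815; P₁ averages over all N: 20.064815 / 92 = 0.2181.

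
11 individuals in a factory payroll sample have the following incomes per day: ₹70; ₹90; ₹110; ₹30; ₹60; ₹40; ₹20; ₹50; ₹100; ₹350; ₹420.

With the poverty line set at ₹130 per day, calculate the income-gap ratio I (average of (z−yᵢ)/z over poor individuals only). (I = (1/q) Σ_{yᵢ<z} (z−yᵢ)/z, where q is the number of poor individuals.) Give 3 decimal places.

Below the line: ₹20, ₹30, ₹40, ₹50, ₹60, ₹70, ₹90, ₹100, ₹110 (q = 9 of N = 11).
Shortfall ratios (z−y)/z: 0.8462, 0.7692, 0.6923, 0.6154, 0.5385, 0.4615, 0.3077, 0.2308, 0.1538; sum = 4.615385.
I averages over the q = 9 poor units only: 4.615385 / 9 = 0.513.

0.513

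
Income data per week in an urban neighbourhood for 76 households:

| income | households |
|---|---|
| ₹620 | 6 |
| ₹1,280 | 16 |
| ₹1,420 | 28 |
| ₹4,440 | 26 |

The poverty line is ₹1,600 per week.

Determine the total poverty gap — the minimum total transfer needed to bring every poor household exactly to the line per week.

₹16,040

Poor units: 6×₹620, 16×₹1,280, 28×₹1,420 (q = 50 of N = 76).
Individual gaps: 6×(1600−620) = 5880; 16×(1600−1280) = 5120; 28×(1600−1420) = 5040.
Aggregate gap = ₹16,040.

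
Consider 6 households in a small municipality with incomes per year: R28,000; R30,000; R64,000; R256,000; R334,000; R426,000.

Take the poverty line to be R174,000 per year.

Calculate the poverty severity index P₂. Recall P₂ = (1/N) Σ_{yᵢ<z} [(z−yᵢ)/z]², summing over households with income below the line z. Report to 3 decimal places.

Poor units: R28,000, R30,000, R64,000 (q = 3 of N = 6).
Relative gaps: (174000−28000)/174000 = 0.8391; (174000−30000)/174000 = 0.8276; (174000−64000)/174000 = 0.6322.
Squared: 0.7041; 0.6849; 0.3997.
Sum = 1.788611; P₂ = 1.788611 / 6 = 0.298.

0.298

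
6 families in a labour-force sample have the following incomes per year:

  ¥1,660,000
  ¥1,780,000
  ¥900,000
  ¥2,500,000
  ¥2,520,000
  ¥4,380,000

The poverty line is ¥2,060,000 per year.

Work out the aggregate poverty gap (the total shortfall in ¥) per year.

¥1,840,000

Below the line: ¥900,000, ¥1,660,000, ¥1,780,000 (q = 3 of N = 6).
Individual gaps: 2060000−900000 = 1160000; 2060000−1660000 = 400000; 2060000−1780000 = 280000.
Aggregate gap = ¥1,840,000.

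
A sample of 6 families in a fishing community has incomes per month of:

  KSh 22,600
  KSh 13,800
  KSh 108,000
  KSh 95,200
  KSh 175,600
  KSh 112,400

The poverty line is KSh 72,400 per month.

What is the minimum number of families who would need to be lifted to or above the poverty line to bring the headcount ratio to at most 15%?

2 of the 6 families are poor, so H = 2/6 = 0.333.
A headcount ratio of at most 15% allows at most ⌊0.15 × 6⌋ = 0 poor families.
So at least 2 − 0 = 2 must be lifted.

2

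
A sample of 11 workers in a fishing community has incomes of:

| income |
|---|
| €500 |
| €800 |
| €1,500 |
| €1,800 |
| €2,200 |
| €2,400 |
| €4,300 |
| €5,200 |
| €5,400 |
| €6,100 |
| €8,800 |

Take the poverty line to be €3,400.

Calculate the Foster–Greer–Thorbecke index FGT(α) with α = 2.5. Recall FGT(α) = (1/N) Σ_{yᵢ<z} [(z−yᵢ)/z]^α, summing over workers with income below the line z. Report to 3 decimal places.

Below the line: €500, €800, €1,500, €1,800, €2,200, €2,400 (q = 6 of N = 11).
Shortfall ratios: (3400−500)/3400 = 0.8529; (3400−800)/3400 = 0.7647; (3400−1500)/3400 = 0.5588; (3400−1800)/3400 = 0.4706; (3400−2200)/3400 = 0.3529; (3400−2400)/3400 = 0.2941.
Raised to α = 2.5: 0.67189; 0.51137; 0.23345; 0.15192; 0.07400; 0.04691.
Sum = 1.689540; FGT(2.5) = 1.689540 / 11 = 0.154.

0.154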